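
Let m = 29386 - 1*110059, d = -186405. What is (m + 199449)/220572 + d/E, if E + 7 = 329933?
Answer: -160702757/6064369806 ≈ -0.026500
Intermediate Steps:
m = -80673 (m = 29386 - 110059 = -80673)
E = 329926 (E = -7 + 329933 = 329926)
(m + 199449)/220572 + d/E = (-80673 + 199449)/220572 - 186405/329926 = 118776*(1/220572) - 186405*1/329926 = 9898/18381 - 186405/329926 = -160702757/6064369806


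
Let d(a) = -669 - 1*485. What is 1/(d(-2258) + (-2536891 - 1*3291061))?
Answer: -1/5829106 ≈ -1.7155e-7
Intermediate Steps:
d(a) = -1154 (d(a) = -669 - 485 = -1154)
1/(d(-2258) + (-2536891 - 1*3291061)) = 1/(-1154 + (-2536891 - 1*3291061)) = 1/(-1154 + (-2536891 - 3291061)) = 1/(-1154 - 5827952) = 1/(-5829106) = -1/5829106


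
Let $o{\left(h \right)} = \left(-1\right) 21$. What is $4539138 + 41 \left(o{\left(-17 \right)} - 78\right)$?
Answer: $4535079$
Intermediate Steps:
$o{\left(h \right)} = -21$
$4539138 + 41 \left(o{\left(-17 \right)} - 78\right) = 4539138 + 41 \left(-21 - 78\right) = 4539138 + 41 \left(-99\right) = 4539138 - 4059 = 4535079$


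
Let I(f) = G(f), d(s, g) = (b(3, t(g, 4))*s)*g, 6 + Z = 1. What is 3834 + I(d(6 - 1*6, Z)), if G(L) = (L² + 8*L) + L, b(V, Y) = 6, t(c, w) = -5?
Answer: 3834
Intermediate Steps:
Z = -5 (Z = -6 + 1 = -5)
G(L) = L² + 9*L
d(s, g) = 6*g*s (d(s, g) = (6*s)*g = 6*g*s)
I(f) = f*(9 + f)
3834 + I(d(6 - 1*6, Z)) = 3834 + (6*(-5)*(6 - 1*6))*(9 + 6*(-5)*(6 - 1*6)) = 3834 + (6*(-5)*(6 - 6))*(9 + 6*(-5)*(6 - 6)) = 3834 + (6*(-5)*0)*(9 + 6*(-5)*0) = 3834 + 0*(9 + 0) = 3834 + 0*9 = 3834 + 0 = 3834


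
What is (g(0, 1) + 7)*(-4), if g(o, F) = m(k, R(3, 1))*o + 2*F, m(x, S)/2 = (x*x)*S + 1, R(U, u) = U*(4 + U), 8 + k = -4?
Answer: -36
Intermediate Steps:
k = -12 (k = -8 - 4 = -12)
m(x, S) = 2 + 2*S*x**2 (m(x, S) = 2*((x*x)*S + 1) = 2*(x**2*S + 1) = 2*(S*x**2 + 1) = 2*(1 + S*x**2) = 2 + 2*S*x**2)
g(o, F) = 2*F + 6050*o (g(o, F) = (2 + 2*(3*(4 + 3))*(-12)**2)*o + 2*F = (2 + 2*(3*7)*144)*o + 2*F = (2 + 2*21*144)*o + 2*F = (2 + 6048)*o + 2*F = 6050*o + 2*F = 2*F + 6050*o)
(g(0, 1) + 7)*(-4) = ((2*1 + 6050*0) + 7)*(-4) = ((2 + 0) + 7)*(-4) = (2 + 7)*(-4) = 9*(-4) = -36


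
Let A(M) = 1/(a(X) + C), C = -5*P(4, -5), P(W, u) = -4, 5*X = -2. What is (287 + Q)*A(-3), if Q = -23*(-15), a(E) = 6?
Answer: 316/13 ≈ 24.308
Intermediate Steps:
X = -2/5 (X = (1/5)*(-2) = -2/5 ≈ -0.40000)
C = 20 (C = -5*(-4) = 20)
A(M) = 1/26 (A(M) = 1/(6 + 20) = 1/26)
Q = 345
(287 + Q)*A(-3) = (287 + 345)*(1/26) = 632*(1/26) = 316/13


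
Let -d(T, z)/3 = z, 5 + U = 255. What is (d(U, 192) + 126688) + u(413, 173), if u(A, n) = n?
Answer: 126285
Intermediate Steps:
U = 250 (U = -5 + 255 = 250)
d(T, z) = -3*z
(d(U, 192) + 126688) + u(413, 173) = (-3*192 + 126688) + 173 = (-576 + 126688) + 173 = 126112 + 173 = 126285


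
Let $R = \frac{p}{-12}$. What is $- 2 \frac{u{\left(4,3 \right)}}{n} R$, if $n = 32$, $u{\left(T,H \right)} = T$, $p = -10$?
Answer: $- \frac{5}{24} \approx -0.20833$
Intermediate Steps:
$R = \frac{5}{6}$ ($R = - \frac{10}{-12} = \left(-10\right) \left(- \frac{1}{12}\right) = \frac{5}{6} \approx 0.83333$)
$- 2 \frac{u{\left(4,3 \right)}}{n} R = - 2 \cdot \frac{4}{32} \cdot \frac{5}{6} = - 2 \cdot 4 \cdot \frac{1}{32} \cdot \frac{5}{6} = \left(-2\right) \frac{1}{8} \cdot \frac{5}{6} = \left(- \frac{1}{4}\right) \frac{5}{6} = - \frac{5}{24}$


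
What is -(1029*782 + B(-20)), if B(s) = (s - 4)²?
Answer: -805254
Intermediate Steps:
B(s) = (-4 + s)²
-(1029*782 + B(-20)) = -(1029*782 + (-4 - 20)²) = -(804678 + (-24)²) = -(804678 + 576) = -1*805254 = -805254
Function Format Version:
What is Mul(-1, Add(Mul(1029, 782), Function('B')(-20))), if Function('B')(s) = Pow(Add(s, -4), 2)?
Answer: -805254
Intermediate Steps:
Function('B')(s) = Pow(Add(-4, s), 2)
Mul(-1, Add(Mul(1029, 782), Function('B')(-20))) = Mul(-1, Add(Mul(1029, 782), Pow(Add(-4, -20), 2))) = Mul(-1, Add(804678, Pow(-24, 2))) = Mul(-1, Add(804678, 576)) = Mul(-1, 805254) = -805254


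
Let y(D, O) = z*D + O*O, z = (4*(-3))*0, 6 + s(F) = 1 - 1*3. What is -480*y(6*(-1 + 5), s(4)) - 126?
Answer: -30846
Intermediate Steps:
s(F) = -8 (s(F) = -6 + (1 - 1*3) = -6 + (1 - 3) = -6 - 2 = -8)
z = 0 (z = -12*0 = 0)
y(D, O) = O² (y(D, O) = 0*D + O*O = 0 + O² = O²)
-480*y(6*(-1 + 5), s(4)) - 126 = -480*(-8)² - 126 = -480*64 - 126 = -30720 - 126 = -30846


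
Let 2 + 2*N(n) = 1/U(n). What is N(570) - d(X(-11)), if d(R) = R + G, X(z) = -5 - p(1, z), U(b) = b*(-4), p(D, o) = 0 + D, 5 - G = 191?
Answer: 870959/4560 ≈ 191.00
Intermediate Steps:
G = -186 (G = 5 - 1*191 = 5 - 191 = -186)
p(D, o) = D
U(b) = -4*b
X(z) = -6 (X(z) = -5 - 1*1 = -5 - 1 = -6)
N(n) = -1 - 1/(8*n) (N(n) = -1 + 1/(2*((-4*n))) = -1 + (-1/(4*n))/2 = -1 - 1/(8*n))
d(R) = -186 + R (d(R) = R - 186 = -186 + R)
N(570) - d(X(-11)) = (-⅛ - 1*570)/570 - (-186 - 6) = (-⅛ - 570)/570 - 1*(-192) = (1/570)*(-4561/8) + 192 = -4561/4560 + 192 = 870959/4560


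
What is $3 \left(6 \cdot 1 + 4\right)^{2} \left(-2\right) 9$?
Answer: $-5400$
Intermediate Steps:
$3 \left(6 \cdot 1 + 4\right)^{2} \left(-2\right) 9 = 3 \left(6 + 4\right)^{2} \left(-2\right) 9 = 3 \cdot 10^{2} \left(-2\right) 9 = 3 \cdot 100 \left(-2\right) 9 = 300 \left(-2\right) 9 = \left(-600\right) 9 = -5400$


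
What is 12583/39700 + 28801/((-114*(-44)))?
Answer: 301629007/49783800 ≈ 6.0588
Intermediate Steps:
12583/39700 + 28801/((-114*(-44))) = 12583*(1/39700) + 28801/5016 = 12583/39700 + 28801*(1/5016) = 12583/39700 + 28801/5016 = 301629007/49783800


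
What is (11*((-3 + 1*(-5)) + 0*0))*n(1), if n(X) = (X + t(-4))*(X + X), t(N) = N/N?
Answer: -352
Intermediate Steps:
t(N) = 1
n(X) = 2*X*(1 + X) (n(X) = (X + 1)*(X + X) = (1 + X)*(2*X) = 2*X*(1 + X))
(11*((-3 + 1*(-5)) + 0*0))*n(1) = (11*((-3 + 1*(-5)) + 0*0))*(2*1*(1 + 1)) = (11*((-3 - 5) + 0))*(2*1*2) = (11*(-8 + 0))*4 = (11*(-8))*4 = -88*4 = -352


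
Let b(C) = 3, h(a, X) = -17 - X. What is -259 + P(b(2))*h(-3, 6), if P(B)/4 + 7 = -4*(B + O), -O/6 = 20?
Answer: -42671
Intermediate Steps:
O = -120 (O = -6*20 = -120)
P(B) = 1892 - 16*B (P(B) = -28 + 4*(-4*(B - 120)) = -28 + 4*(-4*(-120 + B)) = -28 + 4*(480 - 4*B) = -28 + (1920 - 16*B) = 1892 - 16*B)
-259 + P(b(2))*h(-3, 6) = -259 + (1892 - 16*3)*(-17 - 1*6) = -259 + (1892 - 48)*(-17 - 6) = -259 + 1844*(-23) = -259 - 42412 = -42671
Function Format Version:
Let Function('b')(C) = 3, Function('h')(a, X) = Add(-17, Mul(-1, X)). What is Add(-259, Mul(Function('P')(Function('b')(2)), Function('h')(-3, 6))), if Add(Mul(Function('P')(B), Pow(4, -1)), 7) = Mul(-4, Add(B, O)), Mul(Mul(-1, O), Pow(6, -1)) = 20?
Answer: -42671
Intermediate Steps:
O = -120 (O = Mul(-6, 20) = -120)
Function('P')(B) = Add(1892, Mul(-16, B)) (Function('P')(B) = Add(-28, Mul(4, Mul(-4, Add(B, -120)))) = Add(-28, Mul(4, Mul(-4, Add(-120, B)))) = Add(-28, Mul(4, Add(480, Mul(-4, B)))) = Add(-28, Add(1920, Mul(-16, B))) = Add(1892, Mul(-16, B)))
Add(-259, Mul(Function('P')(Function('b')(2)), Function('h')(-3, 6))) = Add(-259, Mul(Add(1892, Mul(-16, 3)), Add(-17, Mul(-1, 6)))) = Add(-259, Mul(Add(1892, -48), Add(-17, -6))) = Add(-259, Mul(1844, -23)) = Add(-259, -42412) = -42671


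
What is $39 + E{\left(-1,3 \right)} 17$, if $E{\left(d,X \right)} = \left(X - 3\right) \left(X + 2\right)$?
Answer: $39$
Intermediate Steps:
$E{\left(d,X \right)} = \left(-3 + X\right) \left(2 + X\right)$
$39 + E{\left(-1,3 \right)} 17 = 39 + \left(-6 + 3^{2} - 3\right) 17 = 39 + \left(-6 + 9 - 3\right) 17 = 39 + 0 \cdot 17 = 39 + 0 = 39$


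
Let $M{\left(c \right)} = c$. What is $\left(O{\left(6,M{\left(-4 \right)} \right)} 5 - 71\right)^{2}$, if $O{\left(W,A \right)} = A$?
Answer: $8281$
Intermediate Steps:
$\left(O{\left(6,M{\left(-4 \right)} \right)} 5 - 71\right)^{2} = \left(\left(-4\right) 5 - 71\right)^{2} = \left(-20 - 71\right)^{2} = \left(-91\right)^{2} = 8281$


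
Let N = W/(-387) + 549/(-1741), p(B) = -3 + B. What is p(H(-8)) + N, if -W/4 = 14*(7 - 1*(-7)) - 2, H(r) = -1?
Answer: -1556515/673767 ≈ -2.3102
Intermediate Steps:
W = -776 (W = -4*(14*(7 - 1*(-7)) - 2) = -4*(14*(7 + 7) - 2) = -4*(14*14 - 2) = -4*(196 - 2) = -4*194 = -776)
N = 1138553/673767 (N = -776/(-387) + 549/(-1741) = -776*(-1/387) + 549*(-1/1741) = 776/387 - 549/1741 = 1138553/673767 ≈ 1.6898)
p(H(-8)) + N = (-3 - 1) + 1138553/673767 = -4 + 1138553/673767 = -1556515/673767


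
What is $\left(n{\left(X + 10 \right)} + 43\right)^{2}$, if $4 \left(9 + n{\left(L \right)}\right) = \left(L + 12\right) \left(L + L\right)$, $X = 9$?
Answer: $\frac{431649}{4} \approx 1.0791 \cdot 10^{5}$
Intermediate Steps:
$n{\left(L \right)} = -9 + \frac{L \left(12 + L\right)}{2}$ ($n{\left(L \right)} = -9 + \frac{\left(L + 12\right) \left(L + L\right)}{4} = -9 + \frac{\left(12 + L\right) 2 L}{4} = -9 + \frac{2 L \left(12 + L\right)}{4} = -9 + \frac{L \left(12 + L\right)}{2}$)
$\left(n{\left(X + 10 \right)} + 43\right)^{2} = \left(\left(-9 + \frac{\left(9 + 10\right)^{2}}{2} + 6 \left(9 + 10\right)\right) + 43\right)^{2} = \left(\left(-9 + \frac{19^{2}}{2} + 6 \cdot 19\right) + 43\right)^{2} = \left(\left(-9 + \frac{1}{2} \cdot 361 + 114\right) + 43\right)^{2} = \left(\left(-9 + \frac{361}{2} + 114\right) + 43\right)^{2} = \left(\frac{571}{2} + 43\right)^{2} = \left(\frac{657}{2}\right)^{2} = \frac{431649}{4}$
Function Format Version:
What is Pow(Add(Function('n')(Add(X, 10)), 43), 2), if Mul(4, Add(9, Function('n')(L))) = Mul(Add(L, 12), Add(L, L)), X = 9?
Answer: Rational(431649, 4) ≈ 1.0791e+5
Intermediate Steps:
Function('n')(L) = Add(-9, Mul(Rational(1, 2), L, Add(12, L))) (Function('n')(L) = Add(-9, Mul(Rational(1, 4), Mul(Add(L, 12), Add(L, L)))) = Add(-9, Mul(Rational(1, 4), Mul(Add(12, L), Mul(2, L)))) = Add(-9, Mul(Rational(1, 4), Mul(2, L, Add(12, L)))) = Add(-9, Mul(Rational(1, 2), L, Add(12, L))))
Pow(Add(Function('n')(Add(X, 10)), 43), 2) = Pow(Add(Add(-9, Mul(Rational(1, 2), Pow(Add(9, 10), 2)), Mul(6, Add(9, 10))), 43), 2) = Pow(Add(Add(-9, Mul(Rational(1, 2), Pow(19, 2)), Mul(6, 19)), 43), 2) = Pow(Add(Add(-9, Mul(Rational(1, 2), 361), 114), 43), 2) = Pow(Add(Add(-9, Rational(361, 2), 114), 43), 2) = Pow(Add(Rational(571, 2), 43), 2) = Pow(Rational(657, 2), 2) = Rational(431649, 4)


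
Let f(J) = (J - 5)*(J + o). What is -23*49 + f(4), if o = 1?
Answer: -1132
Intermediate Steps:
f(J) = (1 + J)*(-5 + J) (f(J) = (J - 5)*(J + 1) = (-5 + J)*(1 + J) = (1 + J)*(-5 + J))
-23*49 + f(4) = -23*49 + (-5 + 4**2 - 4*4) = -1127 + (-5 + 16 - 16) = -1127 - 5 = -1132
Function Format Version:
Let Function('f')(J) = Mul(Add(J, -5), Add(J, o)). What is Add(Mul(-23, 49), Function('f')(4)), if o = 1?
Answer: -1132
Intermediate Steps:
Function('f')(J) = Mul(Add(1, J), Add(-5, J)) (Function('f')(J) = Mul(Add(J, -5), Add(J, 1)) = Mul(Add(-5, J), Add(1, J)) = Mul(Add(1, J), Add(-5, J)))
Add(Mul(-23, 49), Function('f')(4)) = Add(Mul(-23, 49), Add(-5, Pow(4, 2), Mul(-4, 4))) = Add(-1127, Add(-5, 16, -16)) = Add(-1127, -5) = -1132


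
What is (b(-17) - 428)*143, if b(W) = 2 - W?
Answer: -58487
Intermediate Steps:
(b(-17) - 428)*143 = ((2 - 1*(-17)) - 428)*143 = ((2 + 17) - 428)*143 = (19 - 428)*143 = -409*143 = -58487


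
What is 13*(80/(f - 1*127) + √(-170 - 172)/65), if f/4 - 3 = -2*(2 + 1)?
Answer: -1040/139 + 3*I*√38/5 ≈ -7.482 + 3.6986*I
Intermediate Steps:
f = -12 (f = 12 + 4*(-2*(2 + 1)) = 12 + 4*(-2*3) = 12 + 4*(-6) = 12 - 24 = -12)
13*(80/(f - 1*127) + √(-170 - 172)/65) = 13*(80/(-12 - 1*127) + √(-170 - 172)/65) = 13*(80/(-12 - 127) + √(-342)*(1/65)) = 13*(80/(-139) + (3*I*√38)*(1/65)) = 13*(80*(-1/139) + 3*I*√38/65) = 13*(-80/139 + 3*I*√38/65) = -1040/139 + 3*I*√38/5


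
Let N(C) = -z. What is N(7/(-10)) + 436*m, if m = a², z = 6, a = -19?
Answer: 157390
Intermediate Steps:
N(C) = -6 (N(C) = -1*6 = -6)
m = 361 (m = (-19)² = 361)
N(7/(-10)) + 436*m = -6 + 436*361 = -6 + 157396 = 157390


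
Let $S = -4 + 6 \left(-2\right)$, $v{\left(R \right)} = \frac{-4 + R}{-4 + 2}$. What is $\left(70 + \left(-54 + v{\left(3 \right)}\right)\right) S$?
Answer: $-264$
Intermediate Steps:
$v{\left(R \right)} = 2 - \frac{R}{2}$ ($v{\left(R \right)} = \frac{-4 + R}{-2} = \left(-4 + R\right) \left(- \frac{1}{2}\right) = 2 - \frac{R}{2}$)
$S = -16$ ($S = -4 - 12 = -16$)
$\left(70 + \left(-54 + v{\left(3 \right)}\right)\right) S = \left(70 + \left(-54 + \left(2 - \frac{3}{2}\right)\right)\right) \left(-16\right) = \left(70 + \left(-54 + \frac{1}{2}\right)\right) \left(-16\right) = \left(70 - \frac{107}{2}\right) \left(-16\right) = \frac{33}{2} \left(-16\right) = -264$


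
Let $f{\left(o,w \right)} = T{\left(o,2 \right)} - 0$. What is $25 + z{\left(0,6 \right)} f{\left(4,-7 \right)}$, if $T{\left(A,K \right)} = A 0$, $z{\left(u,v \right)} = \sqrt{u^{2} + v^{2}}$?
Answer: $25$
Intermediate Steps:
$T{\left(A,K \right)} = 0$
$f{\left(o,w \right)} = 0$ ($f{\left(o,w \right)} = 0 - 0 = 0 + 0 = 0$)
$25 + z{\left(0,6 \right)} f{\left(4,-7 \right)} = 25 + \sqrt{0^{2} + 6^{2}} \cdot 0 = 25 + \sqrt{0 + 36} \cdot 0 = 25 + \sqrt{36} \cdot 0 = 25 + 6 \cdot 0 = 25 + 0 = 25$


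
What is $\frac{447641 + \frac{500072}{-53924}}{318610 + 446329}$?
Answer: $\frac{354971959}{606596627} \approx 0.58519$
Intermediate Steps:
$\frac{447641 + \frac{500072}{-53924}}{318610 + 446329} = \frac{447641 + 500072 \left(- \frac{1}{53924}\right)}{764939} = \left(447641 - \frac{7354}{793}\right) \frac{1}{764939} = \frac{354971959}{793} \cdot \frac{1}{764939} = \frac{354971959}{606596627}$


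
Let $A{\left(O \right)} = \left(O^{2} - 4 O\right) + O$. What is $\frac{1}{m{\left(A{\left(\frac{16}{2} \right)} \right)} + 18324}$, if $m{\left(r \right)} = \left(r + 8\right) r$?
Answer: $\frac{1}{20244} \approx 4.9397 \cdot 10^{-5}$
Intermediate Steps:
$A{\left(O \right)} = O^{2} - 3 O$
$m{\left(r \right)} = r \left(8 + r\right)$ ($m{\left(r \right)} = \left(8 + r\right) r = r \left(8 + r\right)$)
$\frac{1}{m{\left(A{\left(\frac{16}{2} \right)} \right)} + 18324} = \frac{1}{\frac{16}{2} \left(-3 + \frac{16}{2}\right) \left(8 + \frac{16}{2} \left(-3 + \frac{16}{2}\right)\right) + 18324} = \frac{1}{16 \cdot \frac{1}{2} \left(-3 + 16 \cdot \frac{1}{2}\right) \left(8 + 16 \cdot \frac{1}{2} \left(-3 + 16 \cdot \frac{1}{2}\right)\right) + 18324} = \frac{1}{8 \left(-3 + 8\right) \left(8 + 8 \left(-3 + 8\right)\right) + 18324} = \frac{1}{8 \cdot 5 \left(8 + 8 \cdot 5\right) + 18324} = \frac{1}{40 \left(8 + 40\right) + 18324} = \frac{1}{40 \cdot 48 + 18324} = \frac{1}{1920 + 18324} = \frac{1}{20244}$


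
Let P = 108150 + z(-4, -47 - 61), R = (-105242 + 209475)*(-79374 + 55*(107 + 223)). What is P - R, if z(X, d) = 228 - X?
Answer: 6381669574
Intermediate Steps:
R = -6381561192 (R = 104233*(-79374 + 55*330) = 104233*(-79374 + 18150) = 104233*(-61224) = -6381561192)
P = 108382 (P = 108150 + (228 - 1*(-4)) = 108150 + (228 + 4) = 108150 + 232 = 108382)
P - R = 108382 - 1*(-6381561192) = 108382 + 6381561192 = 6381669574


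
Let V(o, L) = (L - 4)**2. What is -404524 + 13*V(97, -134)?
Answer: -156952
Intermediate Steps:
V(o, L) = (-4 + L)**2
-404524 + 13*V(97, -134) = -404524 + 13*(-4 - 134)**2 = -404524 + 13*(-138)**2 = -404524 + 13*19044 = -404524 + 247572 = -156952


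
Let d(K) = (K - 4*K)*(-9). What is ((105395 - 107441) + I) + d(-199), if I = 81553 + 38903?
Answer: 113037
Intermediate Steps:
d(K) = 27*K (d(K) = -3*K*(-9) = 27*K)
I = 120456
((105395 - 107441) + I) + d(-199) = ((105395 - 107441) + 120456) + 27*(-199) = (-2046 + 120456) - 5373 = 118410 - 5373 = 113037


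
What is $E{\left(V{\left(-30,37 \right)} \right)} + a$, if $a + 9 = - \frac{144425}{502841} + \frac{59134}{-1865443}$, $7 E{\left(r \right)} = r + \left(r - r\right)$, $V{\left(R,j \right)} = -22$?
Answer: $- \frac{81825865237638}{6566148564941} \approx -12.462$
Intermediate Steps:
$E{\left(r \right)} = \frac{r}{7}$ ($E{\left(r \right)} = \frac{r + \left(r - r\right)}{7} = \frac{r + 0}{7} = \frac{r}{7}$)
$a = - \frac{8741342617036}{938021223563}$ ($a = -9 + \left(- \frac{144425}{502841} + \frac{59134}{-1865443}\right) = -9 + \left(\left(-144425\right) \frac{1}{502841} + 59134 \left(- \frac{1}{1865443}\right)\right) = -9 - \frac{299151604969}{938021223563} = - \frac{8741342617036}{938021223563} \approx -9.3189$)
$E{\left(V{\left(-30,37 \right)} \right)} + a = \frac{1}{7} \left(-22\right) - \frac{8741342617036}{938021223563} = - \frac{22}{7} - \frac{8741342617036}{938021223563} = - \frac{81825865237638}{6566148564941}$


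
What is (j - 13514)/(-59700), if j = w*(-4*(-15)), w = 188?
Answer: 1117/29850 ≈ 0.037420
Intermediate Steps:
j = 11280 (j = 188*(-4*(-15)) = 188*60 = 11280)
(j - 13514)/(-59700) = (11280 - 13514)/(-59700) = -2234*(-1/59700) = 1117/29850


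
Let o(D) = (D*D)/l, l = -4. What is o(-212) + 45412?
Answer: 34176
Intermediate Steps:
o(D) = -D²/4 (o(D) = (D*D)/(-4) = D²*(-¼) = -D²/4)
o(-212) + 45412 = -¼*(-212)² + 45412 = -¼*44944 + 45412 = -11236 + 45412 = 34176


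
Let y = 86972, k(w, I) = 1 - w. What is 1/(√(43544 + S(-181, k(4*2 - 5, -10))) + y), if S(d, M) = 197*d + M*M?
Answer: 86972/7564120893 - √7891/7564120893 ≈ 1.1486e-5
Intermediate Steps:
S(d, M) = M² + 197*d (S(d, M) = 197*d + M² = M² + 197*d)
1/(√(43544 + S(-181, k(4*2 - 5, -10))) + y) = 1/(√(43544 + ((1 - (4*2 - 5))² + 197*(-181))) + 86972) = 1/(√(43544 + ((1 - (8 - 5))² - 35657)) + 86972) = 1/(√(43544 + ((1 - 1*3)² - 35657)) + 86972) = 1/(√(43544 + ((1 - 3)² - 35657)) + 86972) = 1/(√(43544 + ((-2)² - 35657)) + 86972) = 1/(√(43544 + (4 - 35657)) + 86972) = 1/(√(43544 - 35653) + 86972) = 1/(√7891 + 86972) = 1/(86972 + √7891)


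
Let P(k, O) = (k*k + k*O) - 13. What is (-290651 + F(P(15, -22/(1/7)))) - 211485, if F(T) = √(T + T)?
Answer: -502136 + 2*I*√1049 ≈ -5.0214e+5 + 64.776*I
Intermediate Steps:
P(k, O) = -13 + k² + O*k (P(k, O) = (k² + O*k) - 13 = -13 + k² + O*k)
F(T) = √2*√T (F(T) = √(2*T) = √2*√T)
(-290651 + F(P(15, -22/(1/7)))) - 211485 = (-290651 + √2*√(-13 + 15² - 22/(1/7)*15)) - 211485 = (-290651 + √2*√(-13 + 225 - 22/⅐*15)) - 211485 = (-290651 + √2*√(-13 + 225 - 22*7*15)) - 211485 = (-290651 + √2*√(-13 + 225 - 154*15)) - 211485 = (-290651 + √2*√(-13 + 225 - 2310)) - 211485 = (-290651 + √2*√(-2098)) - 211485 = (-290651 + √2*(I*√2098)) - 211485 = (-290651 + 2*I*√1049) - 211485 = -502136 + 2*I*√1049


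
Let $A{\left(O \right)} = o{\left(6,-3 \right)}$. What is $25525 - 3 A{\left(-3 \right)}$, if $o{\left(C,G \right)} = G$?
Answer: $25534$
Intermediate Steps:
$A{\left(O \right)} = -3$
$25525 - 3 A{\left(-3 \right)} = 25525 - -9 = 25525 + 9 = 25534$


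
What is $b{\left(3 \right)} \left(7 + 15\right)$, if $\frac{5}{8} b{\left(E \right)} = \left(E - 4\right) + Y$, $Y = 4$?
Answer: $\frac{528}{5} \approx 105.6$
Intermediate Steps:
$b{\left(E \right)} = \frac{8 E}{5}$ ($b{\left(E \right)} = \frac{8 \left(\left(E - 4\right) + 4\right)}{5} = \frac{8 \left(\left(-4 + E\right) + 4\right)}{5} = \frac{8 E}{5}$)
$b{\left(3 \right)} \left(7 + 15\right) = \frac{8}{5} \cdot 3 \left(7 + 15\right) = \frac{24}{5} \cdot 22 = \frac{528}{5}$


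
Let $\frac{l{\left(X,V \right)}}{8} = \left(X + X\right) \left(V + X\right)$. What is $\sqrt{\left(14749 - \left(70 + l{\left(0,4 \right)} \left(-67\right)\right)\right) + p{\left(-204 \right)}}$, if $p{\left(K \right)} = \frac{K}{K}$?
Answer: $2 \sqrt{3670} \approx 121.16$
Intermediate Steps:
$p{\left(K \right)} = 1$
$l{\left(X,V \right)} = 16 X \left(V + X\right)$ ($l{\left(X,V \right)} = 8 \left(X + X\right) \left(V + X\right) = 8 \cdot 2 X \left(V + X\right) = 16 X \left(V + X\right)$)
$\sqrt{\left(14749 - \left(70 + l{\left(0,4 \right)} \left(-67\right)\right)\right) + p{\left(-204 \right)}} = \sqrt{\left(14749 - \left(70 + 16 \cdot 0 \left(4 + 0\right) \left(-67\right)\right)\right) + 1} = \sqrt{\left(14749 - \left(70 + 16 \cdot 0 \cdot 4 \left(-67\right)\right)\right) + 1} = \sqrt{\left(14749 - \left(70 + 0 \left(-67\right)\right)\right) + 1} = \sqrt{\left(14749 - \left(70 + 0\right)\right) + 1} = \sqrt{\left(14749 - 70\right) + 1} = \sqrt{14679 + 1} = \sqrt{14680} = 2 \sqrt{3670}$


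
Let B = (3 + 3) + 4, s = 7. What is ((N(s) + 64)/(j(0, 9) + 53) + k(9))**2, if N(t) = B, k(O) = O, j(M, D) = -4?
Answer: 265225/2401 ≈ 110.46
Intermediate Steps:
B = 10 (B = 6 + 4 = 10)
N(t) = 10
((N(s) + 64)/(j(0, 9) + 53) + k(9))**2 = ((10 + 64)/(-4 + 53) + 9)**2 = (74/49 + 9)**2 = (515/49)**2 = 265225/2401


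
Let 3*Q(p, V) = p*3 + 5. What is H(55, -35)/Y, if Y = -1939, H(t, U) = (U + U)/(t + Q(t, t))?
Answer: 6/18559 ≈ 0.00032329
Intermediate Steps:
Q(p, V) = 5/3 + p (Q(p, V) = (p*3 + 5)/3 = (3*p + 5)/3 = (5 + 3*p)/3 = 5/3 + p)
H(t, U) = 2*U/(5/3 + 2*t) (H(t, U) = (U + U)/(t + (5/3 + t)) = (2*U)/(5/3 + 2*t) = 2*U/(5/3 + 2*t))
H(55, -35)/Y = (6*(-35)/(5 + 6*55))/(-1939) = (6*(-35)/(5 + 330))*(-1/1939) = (6*(-35)/335)*(-1/1939) = (6*(-35)*(1/335))*(-1/1939) = -42/67*(-1/1939) = 6/18559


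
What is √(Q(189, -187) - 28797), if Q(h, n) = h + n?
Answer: I*√28795 ≈ 169.69*I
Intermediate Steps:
√(Q(189, -187) - 28797) = √((189 - 187) - 28797) = √(2 - 28797) = √(-28795) = I*√28795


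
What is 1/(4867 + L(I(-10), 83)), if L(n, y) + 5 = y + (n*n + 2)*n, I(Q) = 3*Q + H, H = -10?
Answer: -1/59135 ≈ -1.6910e-5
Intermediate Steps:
I(Q) = -10 + 3*Q (I(Q) = 3*Q - 10 = -10 + 3*Q)
L(n, y) = -5 + y + n*(2 + n²) (L(n, y) = -5 + (y + (n*n + 2)*n) = -5 + (y + (n² + 2)*n) = -5 + (y + (2 + n²)*n) = -5 + (y + n*(2 + n²)) = -5 + y + n*(2 + n²))
1/(4867 + L(I(-10), 83)) = 1/(4867 + (-5 + 83 + (-10 + 3*(-10))³ + 2*(-10 + 3*(-10)))) = 1/(4867 + (-5 + 83 + (-10 - 30)³ + 2*(-10 - 30))) = 1/(4867 + (-5 + 83 + (-40)³ + 2*(-40))) = 1/(4867 + (-5 + 83 - 64000 - 80)) = 1/(4867 - 64002) = 1/(-59135) = -1/59135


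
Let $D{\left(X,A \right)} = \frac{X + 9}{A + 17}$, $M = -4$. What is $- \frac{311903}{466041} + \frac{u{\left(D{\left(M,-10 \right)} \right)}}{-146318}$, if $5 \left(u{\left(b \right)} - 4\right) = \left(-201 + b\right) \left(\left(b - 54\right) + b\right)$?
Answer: $- \frac{5710987361143}{8353297912155} \approx -0.68368$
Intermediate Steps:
$D{\left(X,A \right)} = \frac{9 + X}{17 + A}$
$u{\left(b \right)} = 4 + \frac{\left(-201 + b\right) \left(-54 + 2 b\right)}{5}$ ($u{\left(b \right)} = 4 + \frac{\left(-201 + b\right) \left(\left(b - 54\right) + b\right)}{5} = 4 + \frac{\left(-201 + b\right) \left(\left(-54 + b\right) + b\right)}{5} = 4 + \frac{\left(-201 + b\right) \left(-54 + 2 b\right)}{5}$)
$- \frac{311903}{466041} + \frac{u{\left(D{\left(M,-10 \right)} \right)}}{-146318} = - \frac{311903}{466041} + \frac{\frac{10874}{5} - \frac{456 \frac{9 - 4}{17 - 10}}{5} + \frac{2 \left(\frac{9 - 4}{17 - 10}\right)^{2}}{5}}{-146318} = \left(-311903\right) \frac{1}{466041} + \left(\frac{10874}{5} - \frac{456 \cdot \frac{1}{7} \cdot 5}{5} + \frac{2 \left(\frac{1}{7} \cdot 5\right)^{2}}{5}\right) \left(- \frac{1}{146318}\right) = - \frac{311903}{466041} + \left(\frac{10874}{5} - \frac{456 \cdot \frac{1}{7} \cdot 5}{5} + \frac{2 \left(\frac{1}{7} \cdot 5\right)^{2}}{5}\right) \left(- \frac{1}{146318}\right) = - \frac{311903}{466041} + \left(\frac{10874}{5} - \frac{456}{7} + \frac{2 \left(\frac{5}{7}\right)^{2}}{5}\right) \left(- \frac{1}{146318}\right) = - \frac{311903}{466041} + \left(\frac{10874}{5} - \frac{456}{7} + \frac{2}{5} \cdot \frac{25}{49}\right) \left(- \frac{1}{146318}\right) = - \frac{311903}{466041} + \left(\frac{10874}{5} - \frac{456}{7} + \frac{10}{49}\right) \left(- \frac{1}{146318}\right) = - \frac{311903}{466041} + \frac{516916}{245} \left(- \frac{1}{146318}\right) = - \frac{311903}{466041} - \frac{258458}{17923955} = - \frac{5710987361143}{8353297912155}$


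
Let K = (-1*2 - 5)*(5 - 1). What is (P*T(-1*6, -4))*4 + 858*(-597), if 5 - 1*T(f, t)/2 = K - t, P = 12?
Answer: -509442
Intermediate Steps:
K = -28 (K = (-2 - 5)*4 = -7*4 = -28)
T(f, t) = 66 + 2*t (T(f, t) = 10 - 2*(-28 - t) = 10 + (56 + 2*t) = 66 + 2*t)
(P*T(-1*6, -4))*4 + 858*(-597) = (12*(66 + 2*(-4)))*4 + 858*(-597) = (12*(66 - 8))*4 - 512226 = (12*58)*4 - 512226 = 696*4 - 512226 = 2784 - 512226 = -509442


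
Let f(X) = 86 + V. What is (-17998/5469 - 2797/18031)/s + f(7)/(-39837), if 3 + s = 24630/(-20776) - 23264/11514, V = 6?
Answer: 14144162537026111840/25578754793029564581 ≈ 0.55297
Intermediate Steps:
f(X) = 92 (f(X) = 86 + 6 = 92)
s = -371141819/59803716 (s = -3 + (24630/(-20776) - 23264/11514) = -3 + (24630*(-1/20776) - 23264*1/11514) = -3 + (-12315/10388 - 11632/5757) = -3 - 191730671/59803716 = -371141819/59803716 ≈ -6.2060)
(-17998/5469 - 2797/18031)/s + f(7)/(-39837) = (-17998/5469 - 2797/18031)/(-371141819/59803716) + 92/(-39837) = (-17998*1/5469 - 2797*1/18031)*(-59803716/371141819) + 92*(-1/39837) = (-17998/5469 - 2797/18031)*(-59803716/371141819) - 92/39837 = -339818731/98611539*(-59803716/371141819) - 92/39837 = 356533734740428/642085367699113 - 92/39837 = 14144162537026111840/25578754793029564581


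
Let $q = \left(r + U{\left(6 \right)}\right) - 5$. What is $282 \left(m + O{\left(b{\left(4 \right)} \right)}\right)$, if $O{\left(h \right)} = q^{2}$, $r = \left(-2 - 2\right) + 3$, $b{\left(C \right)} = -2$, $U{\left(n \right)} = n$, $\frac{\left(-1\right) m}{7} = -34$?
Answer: $67116$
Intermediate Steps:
$m = 238$ ($m = \left(-7\right) \left(-34\right) = 238$)
$r = -1$ ($r = -4 + 3 = -1$)
$q = 0$ ($q = \left(-1 + 6\right) - 5 = 5 - 5 = 0$)
$O{\left(h \right)} = 0$ ($O{\left(h \right)} = 0^{2} = 0$)
$282 \left(m + O{\left(b{\left(4 \right)} \right)}\right) = 282 \left(238 + 0\right) = 282 \cdot 238 = 67116$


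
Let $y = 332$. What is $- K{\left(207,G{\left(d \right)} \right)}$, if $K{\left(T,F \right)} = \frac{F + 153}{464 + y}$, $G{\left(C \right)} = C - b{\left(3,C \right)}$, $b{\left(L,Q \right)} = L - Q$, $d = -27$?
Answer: $- \frac{24}{199} \approx -0.1206$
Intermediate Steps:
$G{\left(C \right)} = -3 + 2 C$ ($G{\left(C \right)} = C - \left(3 - C\right) = C + \left(-3 + C\right) = -3 + 2 C$)
$K{\left(T,F \right)} = \frac{153}{796} + \frac{F}{796}$ ($K{\left(T,F \right)} = \frac{F + 153}{464 + 332} = \frac{153 + F}{796} = \left(153 + F\right) \frac{1}{796} = \frac{153}{796} + \frac{F}{796}$)
$- K{\left(207,G{\left(d \right)} \right)} = - (\frac{153}{796} + \frac{-3 + 2 \left(-27\right)}{796}) = - (\frac{153}{796} + \frac{-3 - 54}{796}) = - (\frac{153}{796} + \frac{1}{796} \left(-57\right)) = - (\frac{153}{796} - \frac{57}{796}) = \left(-1\right) \frac{24}{199} = - \frac{24}{199}$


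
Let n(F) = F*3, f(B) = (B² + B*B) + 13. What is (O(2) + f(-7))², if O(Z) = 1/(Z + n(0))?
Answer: 49729/4 ≈ 12432.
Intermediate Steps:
f(B) = 13 + 2*B² (f(B) = (B² + B²) + 13 = 2*B² + 13 = 13 + 2*B²)
n(F) = 3*F
O(Z) = 1/Z (O(Z) = 1/(Z + 3*0) = 1/(Z + 0) = 1/Z)
(O(2) + f(-7))² = (1/2 + (13 + 2*(-7)²))² = (½ + (13 + 2*49))² = (½ + (13 + 98))² = (½ + 111)² = (223/2)² = 49729/4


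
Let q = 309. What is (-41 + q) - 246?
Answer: 22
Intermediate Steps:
(-41 + q) - 246 = (-41 + 309) - 246 = 268 - 246 = 22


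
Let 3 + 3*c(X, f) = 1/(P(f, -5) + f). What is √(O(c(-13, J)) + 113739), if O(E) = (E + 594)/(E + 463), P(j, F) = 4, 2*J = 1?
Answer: √4425935160463/6238 ≈ 337.25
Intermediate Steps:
J = ½ (J = (½)*1 = ½ ≈ 0.50000)
c(X, f) = -1 + 1/(3*(4 + f))
O(E) = (594 + E)/(463 + E)
√(O(c(-13, J)) + 113739) = √((594 + (-11/3 - 1*½)/(4 + ½))/(463 + (-11/3 - 1*½)/(4 + ½)) + 113739) = √((594 + (-11/3 - ½)/(9/2))/(463 + (-11/3 - ½)/(9/2)) + 113739) = √((594 + (2/9)*(-25/6))/(463 + (2/9)*(-25/6)) + 113739) = √((594 - 25/27)/(463 - 25/27) + 113739) = √((16013/27)/(12476/27) + 113739) = √((27/12476)*(16013/27) + 113739) = √(16013/12476 + 113739) = √(1419023777/12476) = √4425935160463/6238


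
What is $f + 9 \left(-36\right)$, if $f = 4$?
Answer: $-320$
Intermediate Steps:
$f + 9 \left(-36\right) = 4 + 9 \left(-36\right) = 4 - 324 = -320$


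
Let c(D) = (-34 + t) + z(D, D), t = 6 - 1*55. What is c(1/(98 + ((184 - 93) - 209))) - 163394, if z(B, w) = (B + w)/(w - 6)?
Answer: -19780715/121 ≈ -1.6348e+5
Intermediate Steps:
t = -49 (t = 6 - 55 = -49)
z(B, w) = (B + w)/(-6 + w)
c(D) = -83 + 2*D/(-6 + D) (c(D) = (-34 - 49) + (D + D)/(-6 + D) = -83 + (2*D)/(-6 + D) = -83 + 2*D/(-6 + D))
c(1/(98 + ((184 - 93) - 209))) - 163394 = 3*(166 - 27/(98 + ((184 - 93) - 209)))/(-6 + 1/(98 + ((184 - 93) - 209))) - 163394 = 3*(166 - 27/(98 + (91 - 209)))/(-6 + 1/(98 + (91 - 209))) - 163394 = 3*(166 - 27/(98 - 118))/(-6 + 1/(98 - 118)) - 163394 = 3*(166 - 27/(-20))/(-6 + 1/(-20)) - 163394 = 3*(166 - 27*(-1/20))/(-6 - 1/20) - 163394 = 3*(166 + 27/20)/(-121/20) - 163394 = 3*(-20/121)*(3347/20) - 163394 = -10041/121 - 163394 = -19780715/121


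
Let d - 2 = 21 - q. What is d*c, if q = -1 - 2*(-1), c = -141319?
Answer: -3109018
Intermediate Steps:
q = 1 (q = -1 + 2 = 1)
d = 22 (d = 2 + (21 - 1*1) = 2 + (21 - 1) = 2 + 20 = 22)
d*c = 22*(-141319) = -3109018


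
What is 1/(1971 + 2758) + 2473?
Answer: 11694818/4729 ≈ 2473.0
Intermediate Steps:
1/(1971 + 2758) + 2473 = 1/4729 + 2473 = 11694818/4729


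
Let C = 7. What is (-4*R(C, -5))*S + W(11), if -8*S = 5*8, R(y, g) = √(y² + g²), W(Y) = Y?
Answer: 11 + 20*√74 ≈ 183.05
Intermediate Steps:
R(y, g) = √(g² + y²)
S = -5 (S = -5*8/8 = -⅛*40 = -5)
(-4*R(C, -5))*S + W(11) = -4*√((-5)² + 7²)*(-5) + 11 = -4*√(25 + 49)*(-5) + 11 = -4*√74*(-5) + 11 = 20*√74 + 11 = 11 + 20*√74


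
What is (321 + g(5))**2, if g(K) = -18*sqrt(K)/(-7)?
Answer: 5050629/49 + 11556*sqrt(5)/7 ≈ 1.0677e+5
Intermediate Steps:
g(K) = 18*sqrt(K)/7 (g(K) = -18*sqrt(K)*(-1/7) = 18*sqrt(K)/7)
(321 + g(5))**2 = (321 + 18*sqrt(5)/7)**2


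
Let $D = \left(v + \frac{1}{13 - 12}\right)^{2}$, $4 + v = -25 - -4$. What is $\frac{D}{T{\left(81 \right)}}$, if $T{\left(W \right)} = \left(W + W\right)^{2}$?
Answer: $\frac{16}{729} \approx 0.021948$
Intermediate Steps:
$v = -25$ ($v = -4 - 21 = -25$)
$T{\left(W \right)} = 4 W^{2}$ ($T{\left(W \right)} = \left(2 W\right)^{2} = 4 W^{2}$)
$D = 576$ ($D = \left(-25 + \frac{1}{13 - 12}\right)^{2} = \left(-25 + 1^{-1}\right)^{2} = \left(-25 + 1\right)^{2} = \left(-24\right)^{2} = 576$)
$\frac{D}{T{\left(81 \right)}} = \frac{576}{4 \cdot 81^{2}} = \frac{576}{4 \cdot 6561} = \frac{576}{26244} = 576 \cdot \frac{1}{26244} = \frac{16}{729}$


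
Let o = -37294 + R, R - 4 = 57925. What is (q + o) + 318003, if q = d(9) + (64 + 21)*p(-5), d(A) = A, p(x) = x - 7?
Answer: 337627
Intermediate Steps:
p(x) = -7 + x
R = 57929 (R = 4 + 57925 = 57929)
o = 20635 (o = -37294 + 57929 = 20635)
q = -1011 (q = 9 + (64 + 21)*(-7 - 5) = 9 + 85*(-12) = 9 - 1020 = -1011)
(q + o) + 318003 = (-1011 + 20635) + 318003 = 19624 + 318003 = 337627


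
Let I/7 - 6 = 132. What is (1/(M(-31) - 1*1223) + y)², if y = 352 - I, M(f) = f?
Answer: 592833781849/1572516 ≈ 3.7700e+5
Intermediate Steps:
I = 966 (I = 42 + 7*132 = 42 + 924 = 966)
y = -614 (y = 352 - 1*966 = 352 - 966 = -614)
(1/(M(-31) - 1*1223) + y)² = (1/(-31 - 1*1223) - 614)² = (1/(-31 - 1223) - 614)² = (1/(-1254) - 614)² = (-1/1254 - 614)² = (-769957/1254)² = 592833781849/1572516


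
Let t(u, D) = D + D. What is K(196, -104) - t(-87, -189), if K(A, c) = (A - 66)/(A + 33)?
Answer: 86692/229 ≈ 378.57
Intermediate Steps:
t(u, D) = 2*D
K(A, c) = (-66 + A)/(33 + A)
K(196, -104) - t(-87, -189) = (-66 + 196)/(33 + 196) - 2*(-189) = 130/229 - 1*(-378) = (1/229)*130 + 378 = 130/229 + 378 = 86692/229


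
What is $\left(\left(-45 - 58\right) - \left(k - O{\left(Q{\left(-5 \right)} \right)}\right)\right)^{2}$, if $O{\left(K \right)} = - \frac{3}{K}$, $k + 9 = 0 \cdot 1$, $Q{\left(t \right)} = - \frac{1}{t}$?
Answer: $11881$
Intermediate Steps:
$k = -9$ ($k = -9 + 0 \cdot 1 = -9 + 0 = -9$)
$\left(\left(-45 - 58\right) - \left(k - O{\left(Q{\left(-5 \right)} \right)}\right)\right)^{2} = \left(\left(-45 - 58\right) - \left(-9 + \frac{3}{\left(-1\right) \frac{1}{-5}}\right)\right)^{2} = \left(\left(-45 - 58\right) + \left(- \frac{3}{\left(-1\right) \left(- \frac{1}{5}\right)} + 9\right)\right)^{2} = \left(-103 + \left(- 3 \frac{1}{\frac{1}{5}} + 9\right)\right)^{2} = \left(-103 + \left(\left(-3\right) 5 + 9\right)\right)^{2} = \left(-103 + \left(-15 + 9\right)\right)^{2} = \left(-103 - 6\right)^{2} = \left(-109\right)^{2} = 11881$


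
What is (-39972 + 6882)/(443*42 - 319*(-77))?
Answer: -33090/43169 ≈ -0.76652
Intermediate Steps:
(-39972 + 6882)/(443*42 - 319*(-77)) = -33090/(18606 + 24563) = -33090/43169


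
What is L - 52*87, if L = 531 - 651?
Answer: -4644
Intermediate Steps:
L = -120
L - 52*87 = -120 - 52*87 = -120 - 4524 = -4644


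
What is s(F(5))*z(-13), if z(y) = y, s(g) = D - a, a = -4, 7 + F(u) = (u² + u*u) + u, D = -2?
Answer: -26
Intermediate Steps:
F(u) = -7 + u + 2*u² (F(u) = -7 + ((u² + u*u) + u) = -7 + ((u² + u²) + u) = -7 + (2*u² + u) = -7 + (u + 2*u²) = -7 + u + 2*u²)
s(g) = 2 (s(g) = -2 - 1*(-4) = -2 + 4 = 2)
s(F(5))*z(-13) = 2*(-13) = -26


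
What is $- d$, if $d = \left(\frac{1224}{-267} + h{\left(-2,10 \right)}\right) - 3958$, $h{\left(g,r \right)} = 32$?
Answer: $\frac{349822}{89} \approx 3930.6$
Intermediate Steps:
$d = - \frac{349822}{89}$ ($d = \left(\frac{1224}{-267} + 32\right) - 3958 = \left(1224 \left(- \frac{1}{267}\right) + 32\right) - 3958 = \left(- \frac{408}{89} + 32\right) - 3958 = \frac{2440}{89} - 3958 = - \frac{349822}{89} \approx -3930.6$)
$- d = \left(-1\right) \left(- \frac{349822}{89}\right) = \frac{349822}{89}$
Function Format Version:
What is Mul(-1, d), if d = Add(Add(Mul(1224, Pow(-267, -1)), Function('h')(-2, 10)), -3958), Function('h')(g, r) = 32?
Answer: Rational(349822, 89) ≈ 3930.6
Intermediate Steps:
d = Rational(-349822, 89) (d = Add(Add(Mul(1224, Pow(-267, -1)), 32), -3958) = Add(Add(Mul(1224, Rational(-1, 267)), 32), -3958) = Add(Add(Rational(-408, 89), 32), -3958) = Add(Rational(2440, 89), -3958) = Rational(-349822, 89) ≈ -3930.6)
Mul(-1, d) = Mul(-1, Rational(-349822, 89)) = Rational(349822, 89)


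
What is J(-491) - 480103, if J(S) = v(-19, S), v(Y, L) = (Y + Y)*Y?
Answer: -479381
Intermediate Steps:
v(Y, L) = 2*Y**2 (v(Y, L) = (2*Y)*Y = 2*Y**2)
J(S) = 722 (J(S) = 2*(-19)**2 = 2*361 = 722)
J(-491) - 480103 = 722 - 480103 = -479381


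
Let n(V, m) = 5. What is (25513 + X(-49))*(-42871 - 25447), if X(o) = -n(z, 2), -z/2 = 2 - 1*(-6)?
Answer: -1742655544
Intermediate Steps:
z = -16 (z = -2*(2 - 1*(-6)) = -2*(2 + 6) = -2*8 = -16)
X(o) = -5 (X(o) = -1*5 = -5)
(25513 + X(-49))*(-42871 - 25447) = (25513 - 5)*(-42871 - 25447) = 25508*(-68318) = -1742655544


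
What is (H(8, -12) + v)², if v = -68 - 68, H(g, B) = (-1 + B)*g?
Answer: 57600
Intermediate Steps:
H(g, B) = g*(-1 + B)
v = -136
(H(8, -12) + v)² = (8*(-1 - 12) - 136)² = (8*(-13) - 136)² = (-104 - 136)² = (-240)² = 57600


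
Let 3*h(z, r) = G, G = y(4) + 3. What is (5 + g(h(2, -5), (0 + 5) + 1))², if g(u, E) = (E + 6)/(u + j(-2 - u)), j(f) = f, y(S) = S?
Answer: 1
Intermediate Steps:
G = 7 (G = 4 + 3 = 7)
h(z, r) = 7/3 (h(z, r) = (⅓)*7 = 7/3)
g(u, E) = -3 - E/2 (g(u, E) = (E + 6)/(u + (-2 - u)) = (6 + E)/(-2) = (6 + E)*(-½) = -3 - E/2)
(5 + g(h(2, -5), (0 + 5) + 1))² = (5 + (-3 - ((0 + 5) + 1)/2))² = (5 + (-3 - (5 + 1)/2))² = (5 + (-3 - ½*6))² = (5 + (-3 - 3))² = (5 - 6)² = (-1)² = 1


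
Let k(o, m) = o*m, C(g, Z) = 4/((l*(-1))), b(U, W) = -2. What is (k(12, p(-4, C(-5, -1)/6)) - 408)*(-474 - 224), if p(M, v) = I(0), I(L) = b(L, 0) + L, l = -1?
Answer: 301536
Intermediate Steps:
C(g, Z) = 4 (C(g, Z) = 4/((-1*(-1))) = 4/1 = 4*1 = 4)
I(L) = -2 + L
p(M, v) = -2 (p(M, v) = -2 + 0 = -2)
k(o, m) = m*o
(k(12, p(-4, C(-5, -1)/6)) - 408)*(-474 - 224) = (-2*12 - 408)*(-474 - 224) = (-24 - 408)*(-698) = -432*(-698) = 301536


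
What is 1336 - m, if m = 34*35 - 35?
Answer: 181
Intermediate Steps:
m = 1155 (m = 1190 - 35 = 1155)
1336 - m = 1336 - 1*1155 = 1336 - 1155 = 181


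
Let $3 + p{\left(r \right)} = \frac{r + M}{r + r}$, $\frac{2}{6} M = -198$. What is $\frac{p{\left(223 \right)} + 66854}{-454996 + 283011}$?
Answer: $- \frac{5963035}{15341062} \approx -0.3887$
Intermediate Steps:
$M = -594$ ($M = 3 \left(-198\right) = -594$)
$p{\left(r \right)} = -3 + \frac{-594 + r}{2 r}$ ($p{\left(r \right)} = -3 + \frac{r - 594}{r + r} = -3 + \frac{-594 + r}{2 r}$)
$\frac{p{\left(223 \right)} + 66854}{-454996 + 283011} = \frac{\left(- \frac{5}{2} - \frac{297}{223}\right) + 66854}{-454996 + 283011} = \frac{\left(- \frac{5}{2} - \frac{297}{223}\right) + 66854}{-171985} = \left(\left(- \frac{5}{2} - \frac{297}{223}\right) + 66854\right) \left(- \frac{1}{171985}\right) = \left(- \frac{1709}{446} + 66854\right) \left(- \frac{1}{171985}\right) = \frac{29815175}{446} \left(- \frac{1}{171985}\right) = - \frac{5963035}{15341062}$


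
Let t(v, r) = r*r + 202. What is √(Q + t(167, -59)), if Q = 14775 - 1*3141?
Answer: 17*√53 ≈ 123.76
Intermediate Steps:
t(v, r) = 202 + r² (t(v, r) = r² + 202 = 202 + r²)
Q = 11634 (Q = 14775 - 3141 = 11634)
√(Q + t(167, -59)) = √(11634 + (202 + (-59)²)) = √(11634 + (202 + 3481)) = √(11634 + 3683) = √15317 = 17*√53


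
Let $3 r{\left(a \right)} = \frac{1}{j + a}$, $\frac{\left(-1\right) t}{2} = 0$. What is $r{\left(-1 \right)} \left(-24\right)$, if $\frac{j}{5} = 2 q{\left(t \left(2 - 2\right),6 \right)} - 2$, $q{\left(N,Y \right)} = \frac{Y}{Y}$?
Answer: $8$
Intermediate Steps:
$t = 0$ ($t = \left(-2\right) 0 = 0$)
$q{\left(N,Y \right)} = 1$
$j = 0$ ($j = 5 \left(2 \cdot 1 - 2\right) = 5 \left(2 - 2\right) = 5 \cdot 0 = 0$)
$r{\left(a \right)} = \frac{1}{3 a}$ ($r{\left(a \right)} = \frac{1}{3 \left(0 + a\right)} = \frac{1}{3 a}$)
$r{\left(-1 \right)} \left(-24\right) = \frac{1}{3 \left(-1\right)} \left(-24\right) = \frac{1}{3} \left(-1\right) \left(-24\right) = \left(- \frac{1}{3}\right) \left(-24\right) = 8$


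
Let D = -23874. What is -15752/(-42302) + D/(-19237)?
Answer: 656469586/406881787 ≈ 1.6134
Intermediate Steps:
-15752/(-42302) + D/(-19237) = -15752/(-42302) - 23874/(-19237) = -15752*(-1/42302) - 23874*(-1/19237) = 7876/21151 + 23874/19237 = 656469586/406881787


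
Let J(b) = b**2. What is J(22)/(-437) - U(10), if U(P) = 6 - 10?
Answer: 1264/437 ≈ 2.8924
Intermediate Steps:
U(P) = -4
J(22)/(-437) - U(10) = 22**2/(-437) - 1*(-4) = 484*(-1/437) + 4 = -484/437 + 4 = 1264/437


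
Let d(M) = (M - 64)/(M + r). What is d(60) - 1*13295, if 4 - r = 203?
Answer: -1848001/139 ≈ -13295.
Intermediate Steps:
r = -199 (r = 4 - 1*203 = 4 - 203 = -199)
d(M) = (-64 + M)/(-199 + M) (d(M) = (M - 64)/(M - 199) = (-64 + M)/(-199 + M))
d(60) - 1*13295 = (-64 + 60)/(-199 + 60) - 1*13295 = -4/(-139) - 13295 = -1/139*(-4) - 13295 = 4/139 - 13295 = -1848001/139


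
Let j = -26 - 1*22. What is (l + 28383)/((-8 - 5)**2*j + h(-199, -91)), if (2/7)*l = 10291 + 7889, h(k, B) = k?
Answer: -92013/8311 ≈ -11.071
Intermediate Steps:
j = -48 (j = -26 - 22 = -48)
l = 63630 (l = 7*(10291 + 7889)/2 = (7/2)*18180 = 63630)
(l + 28383)/((-8 - 5)**2*j + h(-199, -91)) = (63630 + 28383)/((-8 - 5)**2*(-48) - 199) = 92013/((-13)**2*(-48) - 199) = 92013/(169*(-48) - 199) = 92013/(-8112 - 199) = 92013/(-8311) = 92013*(-1/8311) = -92013/8311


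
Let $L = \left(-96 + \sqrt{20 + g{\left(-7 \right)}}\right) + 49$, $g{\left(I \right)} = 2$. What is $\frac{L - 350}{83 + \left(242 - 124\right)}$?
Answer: $- \frac{397}{201} + \frac{\sqrt{22}}{201} \approx -1.9518$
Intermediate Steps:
$L = -47 + \sqrt{22}$ ($L = \left(-96 + \sqrt{20 + 2}\right) + 49 = \left(-96 + \sqrt{22}\right) + 49 = -47 + \sqrt{22} \approx -42.31$)
$\frac{L - 350}{83 + \left(242 - 124\right)} = \frac{\left(-47 + \sqrt{22}\right) - 350}{83 + \left(242 - 124\right)} = \frac{-397 + \sqrt{22}}{83 + 118} = \frac{-397 + \sqrt{22}}{201} = \left(-397 + \sqrt{22}\right) \frac{1}{201} = - \frac{397}{201} + \frac{\sqrt{22}}{201}$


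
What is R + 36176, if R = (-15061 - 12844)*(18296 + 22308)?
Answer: -1133018444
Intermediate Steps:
R = -1133054620 (R = -27905*40604 = -1133054620)
R + 36176 = -1133054620 + 36176 = -1133018444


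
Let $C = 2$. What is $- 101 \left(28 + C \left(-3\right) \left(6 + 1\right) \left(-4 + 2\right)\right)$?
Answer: $-11312$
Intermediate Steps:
$- 101 \left(28 + C \left(-3\right) \left(6 + 1\right) \left(-4 + 2\right)\right) = - 101 \left(28 + 2 \left(-3\right) \left(6 + 1\right) \left(-4 + 2\right)\right) = - 101 \left(28 - 6 \cdot 7 \left(-2\right)\right) = - 101 \left(28 - -84\right) = - 101 \left(28 + 84\right) = \left(-101\right) 112 = -11312$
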